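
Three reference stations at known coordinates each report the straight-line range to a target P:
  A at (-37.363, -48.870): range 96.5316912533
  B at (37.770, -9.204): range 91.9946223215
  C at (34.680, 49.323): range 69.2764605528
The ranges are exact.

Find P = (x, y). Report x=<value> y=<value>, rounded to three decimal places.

x=-34.576 y=47.621

eq1: (x + 37.363)² + (y + 48.870)² = 96.5316912533²
eq2: (x − 37.770)² + (y + 9.204)² = 91.9946223215²
eq3: (x − 34.680)² + (y − 49.323)² = 69.2764605528²
eq1−eq2, eq1−eq3 (x²,y² cancel):
  150.266·x + 79.332·y = -1417.627273
  144.086·x + 196.386·y = 4370.329489
det = 150.266·196.386 − 79.332·144.086 = 18079.508124
x = (-1417.627273·196.386 − 79.332·4370.329489) / 18079.508124 = -34.575561
y = (150.266·4370.329489 − -1417.627273·144.086) / 18079.508124 = 47.621438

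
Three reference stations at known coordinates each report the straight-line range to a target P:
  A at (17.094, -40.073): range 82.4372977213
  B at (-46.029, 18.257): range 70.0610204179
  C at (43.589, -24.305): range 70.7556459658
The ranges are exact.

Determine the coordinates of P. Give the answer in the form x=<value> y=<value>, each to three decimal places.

eq1: (x − 17.094)² + (y + 40.073)² = 82.4372977213²
eq2: (x + 46.029)² + (y − 18.257)² = 70.0610204179²
eq3: (x − 43.589)² + (y + 24.305)² = 70.7556459658²
eq1−eq2, eq1−eq3 (x²,y² cancel):
  -126.246·x + 116.660·y = 2441.298199
  52.990·x + 31.536·y = 2382.230401
det = -126.246·31.536 − 116.660·52.990 = -10163.107256
x = (2441.298199·31.536 − 116.660·2382.230401) / -10163.107256 = 19.769763
y = (-126.246·2382.230401 − 2441.298199·52.990) / -10163.107256 = 42.320861

x=19.770 y=42.321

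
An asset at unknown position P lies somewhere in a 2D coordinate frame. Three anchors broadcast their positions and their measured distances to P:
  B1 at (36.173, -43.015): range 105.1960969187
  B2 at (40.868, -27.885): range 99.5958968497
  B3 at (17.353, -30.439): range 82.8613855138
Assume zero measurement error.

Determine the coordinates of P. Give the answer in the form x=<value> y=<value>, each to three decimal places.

eq1: (x − 36.173)² + (y + 43.015)² = 105.1960969187²
eq2: (x − 40.868)² + (y + 27.885)² = 99.5958968497²
eq3: (x − 17.353)² + (y + 30.439)² = 82.8613855138²
eq3−eq2, eq3−eq1 (x²,y² cancel):
  47.030·x + 5.108·y = -1833.226141
  37.640·x − 25.152·y = -2269.092774
det = 47.030·-25.152 − 5.108·37.640 = -1375.163680
x = (-1833.226141·-25.152 − 5.108·-2269.092774) / -1375.163680 = -41.958518
y = (47.030·-2269.092774 − -1833.226141·37.640) / -1375.163680 = 27.424227

x=-41.959 y=27.424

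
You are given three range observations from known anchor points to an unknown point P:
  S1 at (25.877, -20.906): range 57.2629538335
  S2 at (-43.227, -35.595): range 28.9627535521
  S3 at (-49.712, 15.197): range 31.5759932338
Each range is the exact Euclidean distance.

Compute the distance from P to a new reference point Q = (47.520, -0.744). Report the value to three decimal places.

eq1: (x − 25.877)² + (y + 20.906)² = 57.2629538335²
eq2: (x + 43.227)² + (y + 35.595)² = 28.9627535521²
eq3: (x + 49.712)² + (y − 15.197)² = 31.5759932338²
eq2−eq1, eq2−eq3 (x²,y² cancel):
  138.208·x + 29.378·y = -4469.102377
  -12.970·x + 101.584·y = -591.548056
det = 138.208·101.584 − 29.378·-12.970 = 14420.754132
x = (-4469.102377·101.584 − 29.378·-591.548056) / 14420.754132 = -30.276558
y = (138.208·-591.548056 − -4469.102377·-12.970) / 14420.754132 = -9.688878
|P − Q| = √((-30.276558 − 47.520)² + (-9.688878 − -0.744)²) = 78.309101

78.309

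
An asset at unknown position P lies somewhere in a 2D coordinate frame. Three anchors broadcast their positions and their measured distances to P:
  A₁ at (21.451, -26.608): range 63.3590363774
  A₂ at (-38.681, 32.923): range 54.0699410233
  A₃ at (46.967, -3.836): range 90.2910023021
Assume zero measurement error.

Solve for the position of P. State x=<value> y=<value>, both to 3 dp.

eq1: (x − 21.451)² + (y + 26.608)² = 63.3590363774²
eq2: (x + 38.681)² + (y − 32.923)² = 54.0699410233²
eq3: (x − 46.967)² + (y + 3.836)² = 90.2910023021²
eq2−eq1, eq2−eq3 (x²,y² cancel):
  120.264·x − 119.062·y = -2502.821593
  171.296·x − 73.518·y = -5588.436279
det = 120.264·-73.518 − -119.062·171.296 = 11553.275600
x = (-2502.821593·-73.518 − -119.062·-5588.436279) / 11553.275600 = -41.665064
y = (120.264·-5588.436279 − -2502.821593·171.296) / 11553.275600 = -21.064535

x=-41.665 y=-21.065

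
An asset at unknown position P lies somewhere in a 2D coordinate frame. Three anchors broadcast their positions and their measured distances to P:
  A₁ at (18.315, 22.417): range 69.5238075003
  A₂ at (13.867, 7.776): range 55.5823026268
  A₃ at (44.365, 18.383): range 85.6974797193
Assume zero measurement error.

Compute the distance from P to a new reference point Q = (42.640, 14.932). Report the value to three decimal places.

82.292

eq1: (x − 18.315)² + (y − 22.417)² = 69.5238075003²
eq2: (x − 13.867)² + (y − 7.776)² = 55.5823026268²
eq3: (x − 44.365)² + (y − 18.383)² = 85.6974797193²
eq3−eq1, eq3−eq2 (x²,y² cancel):
  -52.100·x + 8.068·y = 1042.271421
  -60.996·x − 21.214·y = 2201.237616
det = -52.100·-21.214 − 8.068·-60.996 = 1597.365128
x = (1042.271421·-21.214 − 8.068·2201.237616) / 1597.365128 = -24.960061
y = (-52.100·2201.237616 − 1042.271421·-60.996) / 1597.365128 = -31.996499
|P − Q| = √((-24.960061 − 42.640)² + (-31.996499 − 14.932)²) = 82.292480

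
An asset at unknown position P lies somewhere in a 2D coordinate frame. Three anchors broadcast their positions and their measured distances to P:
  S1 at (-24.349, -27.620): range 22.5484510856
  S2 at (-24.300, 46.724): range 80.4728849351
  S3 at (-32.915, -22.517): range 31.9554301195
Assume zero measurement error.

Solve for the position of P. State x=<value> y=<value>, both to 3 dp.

x=-1.998 y=-30.597

eq1: (x + 24.349)² + (y + 27.620)² = 22.5484510856²
eq2: (x + 24.300)² + (y − 46.724)² = 80.4728849351²
eq3: (x + 32.915)² + (y + 22.517)² = 31.9554301195²
eq3−eq2, eq3−eq1 (x²,y² cancel):
  17.230·x + 138.482·y = -4271.526034
  17.132·x − 10.206·y = 278.042555
det = 17.230·-10.206 − 138.482·17.132 = -2548.323004
x = (-4271.526034·-10.206 − 138.482·278.042555) / -2548.323004 = -1.997904
y = (17.230·278.042555 − -4271.526034·17.132) / -2548.323004 = -30.596772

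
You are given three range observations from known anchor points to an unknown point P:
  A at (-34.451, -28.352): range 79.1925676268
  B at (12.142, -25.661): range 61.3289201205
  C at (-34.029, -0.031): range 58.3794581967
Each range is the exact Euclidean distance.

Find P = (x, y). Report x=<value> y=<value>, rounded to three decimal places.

eq1: (x + 34.451)² + (y + 28.352)² = 79.1925676268²
eq2: (x − 12.142)² + (y + 25.661)² = 61.3289201205²
eq3: (x + 34.029)² + (y + 0.031)² = 58.3794581967²
eq1−eq3, eq1−eq2 (x²,y² cancel):
  0.844·x + 56.642·y = 2030.568125
  93.186·x + 5.382·y = 1325.434104
det = 0.844·5.382 − 56.642·93.186 = -5273.699004
x = (2030.568125·5.382 − 56.642·1325.434104) / -5273.699004 = 12.163516
y = (0.844·1325.434104 − 2030.568125·93.186) / -5273.699004 = 35.667916

x=12.164 y=35.668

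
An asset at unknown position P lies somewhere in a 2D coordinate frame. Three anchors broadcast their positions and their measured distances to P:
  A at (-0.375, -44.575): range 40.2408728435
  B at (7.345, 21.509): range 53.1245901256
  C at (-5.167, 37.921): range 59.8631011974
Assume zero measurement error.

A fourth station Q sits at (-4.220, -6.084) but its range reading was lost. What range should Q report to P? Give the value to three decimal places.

27.430

eq1: (x + 0.375)² + (y + 44.575)² = 40.2408728435²
eq2: (x − 7.345)² + (y − 21.509)² = 53.1245901256²
eq3: (x + 5.167)² + (y − 37.921)² = 59.8631011974²
eq1−eq2, eq1−eq3 (x²,y² cancel):
  15.440·x + 132.168·y = -2673.379373
  -9.584·x + 164.992·y = -2486.634158
det = 15.440·164.992 − 132.168·-9.584 = 3814.174592
x = (-2673.379373·164.992 − 132.168·-2486.634158) / 3814.174592 = -29.477609
y = (15.440·-2486.634158 − -2673.379373·-9.584) / 3814.174592 = -16.783526
|P − Q| = √((-29.477609 − -4.220)² + (-16.783526 − -6.084)²) = 27.430397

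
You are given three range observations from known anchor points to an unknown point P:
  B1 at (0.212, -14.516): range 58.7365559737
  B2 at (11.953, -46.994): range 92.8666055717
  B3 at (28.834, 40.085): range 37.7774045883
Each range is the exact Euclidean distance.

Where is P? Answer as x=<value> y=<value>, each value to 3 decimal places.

x=-8.786 y=43.527

eq1: (x − 0.212)² + (y + 14.516)² = 58.7365559737²
eq2: (x − 11.953)² + (y + 46.994)² = 92.8666055717²
eq3: (x − 28.834)² + (y − 40.085)² = 37.7774045883²
eq1−eq3, eq1−eq2 (x²,y² cancel):
  57.244·x + 109.202·y = 4250.298291
  23.482·x − 64.956·y = -3033.672378
det = 57.244·-64.956 − 109.202·23.482 = -6282.622628
x = (4250.298291·-64.956 − 109.202·-3033.672378) / -6282.622628 = -8.786254
y = (57.244·-3033.672378 − 4250.298291·23.482) / -6282.622628 = 43.527212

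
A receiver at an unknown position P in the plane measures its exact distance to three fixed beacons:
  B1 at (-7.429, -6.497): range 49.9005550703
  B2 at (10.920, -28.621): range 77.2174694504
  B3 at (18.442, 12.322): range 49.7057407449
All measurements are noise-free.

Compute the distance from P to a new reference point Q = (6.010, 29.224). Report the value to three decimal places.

eq1: (x + 7.429)² + (y + 6.497)² = 49.9005550703²
eq2: (x − 10.920)² + (y + 28.621)² = 77.2174694504²
eq3: (x − 18.442)² + (y − 12.322)² = 49.7057407449²
eq3−eq2, eq3−eq1 (x²,y² cancel):
  -15.044·x − 81.886·y = -3045.407932
  -51.742·x − 37.638·y = -413.942731
det = -15.044·-37.638 − -81.886·-51.742 = -3670.719340
x = (-3045.407932·-37.638 − -81.886·-413.942731) / -3670.719340 = -21.992133
y = (-15.044·-413.942731 − -3045.407932·-51.742) / -3670.719340 = 41.231194
|P − Q| = √((-21.992133 − 6.010)² + (41.231194 − 29.224)²) = 30.467888

30.468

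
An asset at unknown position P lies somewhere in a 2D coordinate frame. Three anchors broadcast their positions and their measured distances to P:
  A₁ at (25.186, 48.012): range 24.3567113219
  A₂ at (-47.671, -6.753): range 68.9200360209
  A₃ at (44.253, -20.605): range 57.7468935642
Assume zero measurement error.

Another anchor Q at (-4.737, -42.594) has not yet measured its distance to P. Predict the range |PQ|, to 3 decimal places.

72.027

eq1: (x − 25.186)² + (y − 48.012)² = 24.3567113219²
eq2: (x + 47.671)² + (y + 6.753)² = 68.9200360209²
eq3: (x − 44.253)² + (y + 20.605)² = 57.7468935642²
eq2−eq3, eq2−eq1 (x²,y² cancel):
  183.848·x − 27.704·y = 1480.034433
  145.714·x + 109.530·y = 4778.081469
det = 183.848·109.530 − -27.704·145.714 = 24173.732096
x = (1480.034433·109.530 − -27.704·4778.081469) / 24173.732096 = 12.181824
y = (183.848·4778.081469 − 1480.034433·145.714) / 24173.732096 = 27.417321
|P − Q| = √((12.181824 − -4.737)² + (27.417321 − -42.594)²) = 72.026604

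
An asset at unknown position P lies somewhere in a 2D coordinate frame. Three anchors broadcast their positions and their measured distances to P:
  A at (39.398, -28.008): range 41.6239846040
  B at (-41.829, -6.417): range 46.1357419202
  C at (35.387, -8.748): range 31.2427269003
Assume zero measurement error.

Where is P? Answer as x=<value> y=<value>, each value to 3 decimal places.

eq1: (x − 39.398)² + (y + 28.008)² = 41.6239846040²
eq2: (x + 41.829)² + (y + 6.417)² = 46.1357419202²
eq3: (x − 35.387)² + (y + 8.748)² = 31.2427269003²
eq1−eq2, eq1−eq3 (x²,y² cancel):
  -162.454·x + 43.182·y = -941.757926
  -8.022·x + 38.520·y = -251.435085
det = -162.454·38.520 − 43.182·-8.022 = -5911.322076
x = (-941.757926·38.520 − 43.182·-251.435085) / -5911.322076 = 4.300061
y = (-162.454·-251.435085 − -941.757926·-8.022) / -5911.322076 = -5.631879

x=4.300 y=-5.632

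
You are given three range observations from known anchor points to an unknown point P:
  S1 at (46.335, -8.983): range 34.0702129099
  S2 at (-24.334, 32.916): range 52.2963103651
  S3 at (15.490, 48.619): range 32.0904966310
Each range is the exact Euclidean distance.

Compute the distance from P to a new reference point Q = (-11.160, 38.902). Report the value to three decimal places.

eq1: (x − 46.335)² + (y + 8.983)² = 34.0702129099²
eq2: (x + 24.334)² + (y − 32.916)² = 52.2963103651²
eq3: (x − 15.490)² + (y − 48.619)² = 32.0904966310²
eq3−eq2, eq3−eq1 (x²,y² cancel):
  -79.648·x − 31.406·y = -2633.244753
  61.690·x − 115.204·y = -507.100181
det = -79.648·-115.204 − -31.406·61.690 = 11113.204332
x = (-2633.244753·-115.204 − -31.406·-507.100181) / 11113.204332 = 25.864218
y = (-79.648·-507.100181 − -2633.244753·61.690) / 11113.204332 = 18.251656
|P − Q| = √((25.864218 − -11.160)² + (18.251656 − 38.902)²) = 42.393743

42.394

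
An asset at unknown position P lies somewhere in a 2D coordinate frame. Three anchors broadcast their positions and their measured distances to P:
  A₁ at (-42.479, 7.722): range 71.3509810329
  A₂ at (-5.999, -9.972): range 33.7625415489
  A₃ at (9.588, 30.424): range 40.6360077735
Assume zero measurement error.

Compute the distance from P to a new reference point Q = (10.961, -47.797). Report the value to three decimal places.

eq1: (x + 42.479)² + (y − 7.722)² = 71.3509810329²
eq2: (x + 5.999)² + (y + 9.972)² = 33.7625415489²
eq3: (x − 9.588)² + (y − 30.424)² = 40.6360077735²
eq1−eq2, eq1−eq3 (x²,y² cancel):
  72.960·x − 35.388·y = 2222.387343
  104.134·x + 45.404·y = 2593.132162
det = 72.960·45.404 − -35.388·104.134 = 6997.769832
x = (2222.387343·45.404 − -35.388·2593.132162) / 6997.769832 = 27.533206
y = (72.960·2593.132162 − 2222.387343·104.134) / 6997.769832 = -6.034946
|P − Q| = √((27.533206 − 10.961)² + (-6.034946 − -47.797)²) = 44.930025

44.930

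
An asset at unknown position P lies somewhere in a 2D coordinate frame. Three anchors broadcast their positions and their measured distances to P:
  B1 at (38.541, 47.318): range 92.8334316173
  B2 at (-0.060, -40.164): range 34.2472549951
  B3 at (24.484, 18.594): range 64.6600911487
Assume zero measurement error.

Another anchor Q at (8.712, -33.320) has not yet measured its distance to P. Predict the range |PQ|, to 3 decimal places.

eq1: (x − 38.541)² + (y − 47.318)² = 92.8334316173²
eq2: (x + 0.060)² + (y + 40.164)² = 34.2472549951²
eq3: (x − 24.484)² + (y − 18.594)² = 64.6600911487²
eq1−eq2, eq1−eq3 (x²,y² cancel):
  -77.202·x − 174.964·y = 5333.920242
  -28.114·x − 57.448·y = 1657.919925
det = -77.202·-57.448 − -174.964·-28.114 = -483.837400
x = (5333.920242·-57.448 − -174.964·1657.919925) / -483.837400 = 33.785623
y = (-77.202·1657.919925 − 5333.920242·-28.114) / -483.837400 = -45.393555
|P − Q| = √((33.785623 − 8.712)² + (-45.393555 − -33.320)²) = 27.829073

27.829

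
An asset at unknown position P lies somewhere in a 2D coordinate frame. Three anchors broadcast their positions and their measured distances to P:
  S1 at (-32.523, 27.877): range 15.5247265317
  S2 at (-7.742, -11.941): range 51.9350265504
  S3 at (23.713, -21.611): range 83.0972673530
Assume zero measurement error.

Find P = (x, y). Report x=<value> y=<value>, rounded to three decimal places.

x=-46.943 y=22.125

eq1: (x + 32.523)² + (y − 27.877)² = 15.5247265317²
eq2: (x + 7.742)² + (y + 11.941)² = 51.9350265504²
eq3: (x − 23.713)² + (y + 21.611)² = 83.0972673530²
eq2−eq3, eq2−eq1 (x²,y² cancel):
  62.910·x − 19.340·y = -3381.093214
  -49.562·x + 79.636·y = 4088.576462
det = 62.910·79.636 − -19.340·-49.562 = 4051.371680
x = (-3381.093214·79.636 − -19.340·4088.576462) / 4051.371680 = -46.943032
y = (62.910·4088.576462 − -3381.093214·-49.562) / 4051.371680 = 22.125495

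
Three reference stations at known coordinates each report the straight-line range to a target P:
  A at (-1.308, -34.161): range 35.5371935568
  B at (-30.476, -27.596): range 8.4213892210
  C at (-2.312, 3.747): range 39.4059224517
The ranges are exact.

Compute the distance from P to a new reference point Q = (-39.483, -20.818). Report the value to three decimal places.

5.711

eq1: (x + 1.308)² + (y + 34.161)² = 35.5371935568²
eq2: (x + 30.476)² + (y + 27.596)² = 8.4213892210²
eq3: (x + 2.312)² + (y − 3.747)² = 39.4059224517²
eq3−eq1, eq3−eq2 (x²,y² cancel):
  2.008·x − 75.816·y = 1439.234030
  -56.328·x − 62.686·y = 3152.847367
det = 2.008·-62.686 − -75.816·-56.328 = -4396.437136
x = (1439.234030·-62.686 − -75.816·3152.847367) / -4396.437136 = -33.849330
y = (2.008·3152.847367 − 1439.234030·-56.328) / -4396.437136 = -19.879755
|P − Q| = √((-33.849330 − -39.483)² + (-19.879755 − -20.818)²) = 5.711264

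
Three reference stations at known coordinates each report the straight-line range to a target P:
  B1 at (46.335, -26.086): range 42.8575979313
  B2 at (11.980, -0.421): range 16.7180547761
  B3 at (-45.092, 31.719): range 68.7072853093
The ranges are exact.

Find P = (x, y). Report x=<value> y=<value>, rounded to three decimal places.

x=4.801 y=-15.519

eq1: (x − 46.335)² + (y + 26.086)² = 42.8575979313²
eq2: (x − 11.980)² + (y + 0.421)² = 16.7180547761²
eq3: (x + 45.092)² + (y − 31.719)² = 68.7072853093²
eq2−eq1, eq2−eq3 (x²,y² cancel):
  68.710·x − 51.330·y = 1126.433635
  -114.144·x + 64.280·y = -1545.511915
det = 68.710·64.280 − -51.330·-114.144 = -1442.332720
x = (1126.433635·64.280 − -51.330·-1545.511915) / -1442.332720 = 4.800538
y = (68.710·-1545.511915 − 1126.433635·-114.144) / -1442.332720 = -15.518969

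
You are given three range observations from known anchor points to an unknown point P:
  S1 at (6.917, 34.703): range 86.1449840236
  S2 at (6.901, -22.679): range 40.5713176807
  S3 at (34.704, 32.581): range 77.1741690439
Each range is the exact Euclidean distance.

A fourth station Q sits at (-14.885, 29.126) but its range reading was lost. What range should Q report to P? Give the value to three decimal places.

eq1: (x − 6.917)² + (y − 34.703)² = 86.1449840236²
eq2: (x − 6.901)² + (y + 22.679)² = 40.5713176807²
eq3: (x − 34.704)² + (y − 32.581)² = 77.1741690439²
eq1−eq3, eq1−eq2 (x²,y² cancel):
  55.574·x − 4.244·y = 2478.851984
  -0.032·x − 114.764·y = 5084.744198
det = 55.574·-114.764 − -4.244·-0.032 = -6378.030344
x = (2478.851984·-114.764 − -4.244·5084.744198) / -6378.030344 = 41.220142
y = (55.574·5084.744198 − 2478.851984·-0.032) / -6378.030344 = -44.317584
|P − Q| = √((41.220142 − -14.885)² + (-44.317584 − 29.126)²) = 92.421572

92.422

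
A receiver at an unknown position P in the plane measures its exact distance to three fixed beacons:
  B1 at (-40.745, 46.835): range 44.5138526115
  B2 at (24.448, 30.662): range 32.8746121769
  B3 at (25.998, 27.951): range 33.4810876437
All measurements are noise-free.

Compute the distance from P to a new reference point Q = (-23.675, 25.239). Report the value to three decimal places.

18.638

eq1: (x + 40.745)² + (y − 46.835)² = 44.5138526115²
eq2: (x − 24.448)² + (y − 30.662)² = 32.8746121769²
eq3: (x − 25.998)² + (y − 27.951)² = 33.4810876437²
eq2−eq1, eq2−eq3 (x²,y² cancel):
  -130.386·x + 32.346·y = 1415.066353
  3.100·x − 5.422·y = -120.951647
det = -130.386·-5.422 − 32.346·3.100 = 606.680292
x = (1415.066353·-5.422 − 32.346·-120.951647) / 606.680292 = -6.197973
y = (-130.386·-120.951647 − 1415.066353·3.100) / 606.680292 = 18.763912
|P − Q| = √((-6.197973 − -23.675)² + (18.763912 − 25.239)²) = 18.637952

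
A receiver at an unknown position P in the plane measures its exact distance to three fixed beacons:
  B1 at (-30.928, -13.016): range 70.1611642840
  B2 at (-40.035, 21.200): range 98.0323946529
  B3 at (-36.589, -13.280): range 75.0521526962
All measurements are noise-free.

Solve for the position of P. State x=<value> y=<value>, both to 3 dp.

eq1: (x + 30.928)² + (y + 13.016)² = 70.1611642840²
eq2: (x + 40.035)² + (y − 21.200)² = 98.0323946529²
eq3: (x + 36.589)² + (y + 13.280)² = 75.0521526962²
eq2−eq3, eq2−eq1 (x²,y² cancel):
  6.892·x − 68.960·y = 3440.396873
  18.214·x − 68.432·y = 3761.477643
det = 6.892·-68.432 − -68.960·18.214 = 784.404096
x = (3440.396873·-68.432 − -68.960·3761.477643) / 784.404096 = 30.543261
y = (6.892·3761.477643 − 3440.396873·18.214) / 784.404096 = -46.837191

x=30.543 y=-46.837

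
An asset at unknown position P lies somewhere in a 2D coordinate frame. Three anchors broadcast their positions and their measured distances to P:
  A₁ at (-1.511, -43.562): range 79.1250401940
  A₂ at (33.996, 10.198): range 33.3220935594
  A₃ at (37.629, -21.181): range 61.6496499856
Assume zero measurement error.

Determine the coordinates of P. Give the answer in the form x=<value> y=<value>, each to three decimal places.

x=11.230 y=34.531

eq1: (x + 1.511)² + (y + 43.562)² = 79.1250401940²
eq2: (x − 33.996)² + (y − 10.198)² = 33.3220935594²
eq3: (x − 37.629)² + (y + 21.181)² = 61.6496499856²
eq2−eq1, eq2−eq3 (x²,y² cancel):
  -71.014·x − 107.520·y = -4510.206322
  7.266·x − 62.758·y = -2085.468242
det = -71.014·-62.758 − -107.520·7.266 = 5237.936932
x = (-4510.206322·-62.758 − -107.520·-2085.468242) / 5237.936932 = 11.229991
y = (-71.014·-2085.468242 − -4510.206322·7.266) / 5237.936932 = 34.530504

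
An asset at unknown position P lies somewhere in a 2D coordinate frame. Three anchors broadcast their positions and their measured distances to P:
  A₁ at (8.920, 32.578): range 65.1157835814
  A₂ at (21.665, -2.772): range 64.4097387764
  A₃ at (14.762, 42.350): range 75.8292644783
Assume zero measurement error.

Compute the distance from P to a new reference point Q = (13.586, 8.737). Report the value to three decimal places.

58.407

eq1: (x − 8.920)² + (y − 32.578)² = 65.1157835814²
eq2: (x − 21.665)² + (y + 2.772)² = 64.4097387764²
eq3: (x − 14.762)² + (y − 42.350)² = 75.8292644783²
eq2−eq1, eq2−eq3 (x²,y² cancel):
  -25.490·x + 70.700·y = 572.385453
  -13.806·x + 90.244·y = -67.079967
det = -25.490·90.244 − 70.700·-13.806 = -1324.235360
x = (572.385453·90.244 − 70.700·-67.079967) / -1324.235360 = -42.588280
y = (-25.490·-67.079967 − 572.385453·-13.806) / -1324.235360 = -7.258696
|P − Q| = √((-42.588280 − 13.586)² + (-7.258696 − 8.737)²) = 58.407294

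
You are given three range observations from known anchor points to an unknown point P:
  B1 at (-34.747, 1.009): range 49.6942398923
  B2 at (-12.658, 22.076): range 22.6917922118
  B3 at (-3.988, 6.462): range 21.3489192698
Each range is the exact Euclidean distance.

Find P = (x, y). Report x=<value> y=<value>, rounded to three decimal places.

x=10.029 y=22.565

eq1: (x + 34.747)² + (y − 1.009)² = 49.6942398923²
eq2: (x + 12.658)² + (y − 22.076)² = 22.6917922118²
eq3: (x + 3.988)² + (y − 6.462)² = 21.3489192698²
eq2−eq1, eq2−eq3 (x²,y² cancel):
  -44.178·x − 42.134·y = -1393.802695
  17.340·x − 31.228·y = -530.772072
det = -44.178·-31.228 − -42.134·17.340 = 2110.194144
x = (-1393.802695·-31.228 − -42.134·-530.772072) / 2110.194144 = 10.028518
y = (-44.178·-530.772072 − -1393.802695·17.340) / 2110.194144 = 22.565216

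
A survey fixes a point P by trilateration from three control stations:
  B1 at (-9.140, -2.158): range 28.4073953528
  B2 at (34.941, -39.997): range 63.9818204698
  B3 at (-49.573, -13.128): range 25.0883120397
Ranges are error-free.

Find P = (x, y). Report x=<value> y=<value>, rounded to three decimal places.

x=-27.060 y=-24.200

eq1: (x + 9.140)² + (y + 2.158)² = 28.4073953528²
eq2: (x − 34.941)² + (y + 39.997)² = 63.9818204698²
eq3: (x + 49.573)² + (y + 13.128)² = 25.0883120397²
eq3−eq2, eq3−eq1 (x²,y² cancel):
  169.028·x − 53.738·y = -3273.443173
  80.866·x + 21.940·y = -2719.186859
det = 169.028·21.940 − -53.738·80.866 = 8054.051428
x = (-3273.443173·21.940 − -53.738·-2719.186859) / 8054.051428 = -27.060047
y = (169.028·-2719.186859 − -3273.443173·80.866) / 8054.051428 = -24.200052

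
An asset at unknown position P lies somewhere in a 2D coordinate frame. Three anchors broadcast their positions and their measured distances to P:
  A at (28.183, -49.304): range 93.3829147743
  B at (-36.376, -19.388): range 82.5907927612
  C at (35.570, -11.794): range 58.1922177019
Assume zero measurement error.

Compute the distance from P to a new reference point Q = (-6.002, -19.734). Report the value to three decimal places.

67.309

eq1: (x − 28.183)² + (y + 49.304)² = 93.3829147743²
eq2: (x + 36.376)² + (y + 19.388)² = 82.5907927612²
eq3: (x − 35.570)² + (y + 11.794)² = 58.1922177019²
eq2−eq3, eq2−eq1 (x²,y² cancel):
  143.892·x + 15.188·y = 3140.120264
  129.118·x − 59.832·y = -373.071738
det = 143.892·-59.832 − 15.188·129.118 = -10570.390328
x = (3140.120264·-59.832 − 15.188·-373.071738) / -10570.390328 = 17.238102
y = (143.892·-373.071738 − 3140.120264·129.118) / -10570.390328 = 43.435301
|P − Q| = √((17.238102 − -6.002)² + (43.435301 − -19.734)²) = 67.308714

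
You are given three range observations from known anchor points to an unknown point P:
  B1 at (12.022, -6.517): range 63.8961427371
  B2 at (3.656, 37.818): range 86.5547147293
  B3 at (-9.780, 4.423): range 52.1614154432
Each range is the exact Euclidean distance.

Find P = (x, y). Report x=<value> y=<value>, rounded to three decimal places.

eq1: (x − 12.022)² + (y + 6.517)² = 63.8961427371²
eq2: (x − 3.656)² + (y − 37.818)² = 86.5547147293²
eq3: (x + 9.780)² + (y − 4.423)² = 52.1614154432²
eq2−eq1, eq2−eq3 (x²,y² cancel):
  16.732·x − 88.670·y = 2152.433898
  -26.872·x − 66.790·y = 3442.549250
det = 16.732·-66.790 − -88.670·-26.872 = -3500.270520
x = (2152.433898·-66.790 − -88.670·3442.549250) / -3500.270520 = -46.136372
y = (16.732·3442.549250 − 2152.433898·-26.872) / -3500.270520 = -32.980576

x=-46.136 y=-32.981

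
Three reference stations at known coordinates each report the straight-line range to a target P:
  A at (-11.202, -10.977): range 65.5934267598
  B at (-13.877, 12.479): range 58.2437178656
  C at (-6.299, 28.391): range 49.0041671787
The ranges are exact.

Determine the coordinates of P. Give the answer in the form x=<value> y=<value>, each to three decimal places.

x=42.667 y=26.448

eq1: (x + 11.202)² + (y + 10.977)² = 65.5934267598²
eq2: (x + 13.877)² + (y − 12.479)² = 58.2437178656²
eq3: (x + 6.299)² + (y − 28.391)² = 49.0041671787²
eq1−eq2, eq1−eq3 (x²,y² cancel):
  -5.350·x + 46.912·y = 1012.484200
  9.806·x + 78.736·y = 2500.836182
det = -5.350·78.736 − 46.912·9.806 = -881.256672
x = (1012.484200·78.736 − 46.912·2500.836182) / -881.256672 = 42.666651
y = (-5.350·2500.836182 − 1012.484200·9.806) / -881.256672 = 26.448473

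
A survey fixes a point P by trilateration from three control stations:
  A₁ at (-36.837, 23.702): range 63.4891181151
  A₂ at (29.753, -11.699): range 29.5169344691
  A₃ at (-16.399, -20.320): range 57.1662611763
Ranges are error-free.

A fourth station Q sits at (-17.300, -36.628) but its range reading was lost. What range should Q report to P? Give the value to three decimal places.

69.637

eq1: (x + 36.837)² + (y − 23.702)² = 63.4891181151²
eq2: (x − 29.753)² + (y + 11.699)² = 29.5169344691²
eq3: (x + 16.399)² + (y + 20.320)² = 57.1662611763²
eq2−eq1, eq2−eq3 (x²,y² cancel):
  -133.180·x + 70.802·y = -2262.976936
  -92.304·x − 17.242·y = -2737.010005
det = -133.180·-17.242 − 70.802·-92.304 = 8831.597368
x = (-2262.976936·-17.242 − 70.802·-2737.010005) / 8831.597368 = 26.360354
y = (-133.180·-2737.010005 − -2262.976936·-92.304) / 8831.597368 = 17.622313
|P − Q| = √((26.360354 − -17.300)² + (17.622313 − -36.628)²) = 69.637080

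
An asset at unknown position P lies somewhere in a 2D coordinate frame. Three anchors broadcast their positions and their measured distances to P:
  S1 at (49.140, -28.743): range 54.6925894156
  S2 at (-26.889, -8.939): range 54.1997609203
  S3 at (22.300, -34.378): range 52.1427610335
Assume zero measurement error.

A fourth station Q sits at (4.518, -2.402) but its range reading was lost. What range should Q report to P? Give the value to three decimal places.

25.576

eq1: (x − 49.140)² + (y + 28.743)² = 54.6925894156²
eq2: (x + 26.889)² + (y + 8.939)² = 54.1997609203²
eq3: (x − 22.300)² + (y + 34.378)² = 52.1427610335²
eq3−eq2, eq3−eq1 (x²,y² cancel):
  -98.378·x + 50.878·y = -1094.959398
  53.680·x + 11.270·y = 1289.350956
det = -98.378·11.270 − 50.878·53.680 = -3839.851100
x = (-1094.959398·11.270 − 50.878·1289.350956) / -3839.851100 = 20.297607
y = (-98.378·1289.350956 − -1094.959398·53.680) / -3839.851100 = 17.726299
|P − Q| = √((20.297607 − 4.518)² + (17.726299 − -2.402)²) = 25.576247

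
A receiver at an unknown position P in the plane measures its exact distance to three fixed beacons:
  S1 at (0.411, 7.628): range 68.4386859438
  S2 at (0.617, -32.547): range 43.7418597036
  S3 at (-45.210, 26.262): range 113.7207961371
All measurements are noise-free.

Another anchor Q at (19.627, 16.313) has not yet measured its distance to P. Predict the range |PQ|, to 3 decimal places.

66.891

eq1: (x − 0.411)² + (y − 7.628)² = 68.4386859438²
eq2: (x − 0.617)² + (y + 32.547)² = 43.7418597036²
eq3: (x + 45.210)² + (y − 26.262)² = 113.7207961371²
eq2−eq3, eq2−eq1 (x²,y² cancel):
  -91.654·x + 117.618·y = -9345.120338
  -0.412·x + 80.350·y = -3771.836036
det = -91.654·80.350 − 117.618·-0.412 = -7315.940284
x = (-9345.120338·80.350 − 117.618·-3771.836036) / -7315.940284 = 41.996599
y = (-91.654·-3771.836036 − -9345.120338·-0.412) / -7315.940284 = -46.727236
|P − Q| = √((41.996599 − 19.627)² + (-46.727236 − 16.313)²) = 66.891482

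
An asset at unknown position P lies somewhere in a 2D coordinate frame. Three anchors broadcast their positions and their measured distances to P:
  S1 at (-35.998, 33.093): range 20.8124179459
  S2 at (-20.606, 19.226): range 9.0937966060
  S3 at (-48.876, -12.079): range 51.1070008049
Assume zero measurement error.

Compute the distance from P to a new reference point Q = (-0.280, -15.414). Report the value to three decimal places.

45.355

eq1: (x + 35.998)² + (y − 33.093)² = 20.8124179459²
eq2: (x + 20.606)² + (y − 19.226)² = 9.0937966060²
eq3: (x + 48.876)² + (y + 12.079)² = 51.1070008049²
eq2−eq3, eq2−eq1 (x²,y² cancel):
  -56.540·x − 62.610·y = -788.709090
  -30.784·x + 27.734·y = 1246.296737
det = -56.540·27.734 − -62.610·-30.784 = -3495.466600
x = (-788.709090·27.734 − -62.610·1246.296737) / -3495.466600 = -16.065546
y = (-56.540·1246.296737 − -788.709090·-30.784) / -3495.466600 = 27.105176
|P − Q| = √((-16.065546 − -0.280)² + (27.105176 − -15.414)²) = 45.354865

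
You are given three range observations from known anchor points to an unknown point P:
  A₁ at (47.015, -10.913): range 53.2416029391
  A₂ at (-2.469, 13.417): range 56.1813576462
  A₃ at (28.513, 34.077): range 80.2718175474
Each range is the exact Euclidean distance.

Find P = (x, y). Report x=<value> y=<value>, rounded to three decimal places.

eq1: (x − 47.015)² + (y + 10.913)² = 53.2416029391²
eq2: (x + 2.469)² + (y − 13.417)² = 56.1813576462²
eq3: (x − 28.513)² + (y − 34.077)² = 80.2718175474²
eq1−eq2, eq1−eq3 (x²,y² cancel):
  -98.968·x + 48.660·y = -2465.068607
  -37.004·x + 89.980·y = -3964.167105
det = -98.968·89.980 − 48.660·-37.004 = -7104.526000
x = (-2465.068607·89.980 − 48.660·-3964.167105) / -7104.526000 = 4.069308
y = (-98.968·-3964.167105 − -2465.068607·-37.004) / -7104.526000 = -42.382601

x=4.069 y=-42.383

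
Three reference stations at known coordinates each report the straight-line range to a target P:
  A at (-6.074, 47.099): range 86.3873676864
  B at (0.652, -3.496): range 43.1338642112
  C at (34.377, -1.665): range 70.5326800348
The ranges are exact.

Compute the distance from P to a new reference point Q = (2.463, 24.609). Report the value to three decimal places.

67.994

eq1: (x + 6.074)² + (y − 47.099)² = 86.3873676864²
eq2: (x − 0.652)² + (y + 3.496)² = 43.1338642112²
eq3: (x − 34.377)² + (y + 1.665)² = 70.5326800348²
eq3−eq2, eq3−eq1 (x²,y² cancel):
  -67.450·x − 3.662·y = 1942.425477
  -80.902·x + 97.528·y = -1417.259420
det = -67.450·97.528 − -3.662·-80.902 = -6874.526724
x = (1942.425477·97.528 − -3.662·-1417.259420) / -6874.526724 = -26.801971
y = (-67.450·-1417.259420 − 1942.425477·-80.902) / -6874.526724 = -36.764750
|P − Q| = √((-26.801971 − 2.463)² + (-36.764750 − 24.609)²) = 67.993939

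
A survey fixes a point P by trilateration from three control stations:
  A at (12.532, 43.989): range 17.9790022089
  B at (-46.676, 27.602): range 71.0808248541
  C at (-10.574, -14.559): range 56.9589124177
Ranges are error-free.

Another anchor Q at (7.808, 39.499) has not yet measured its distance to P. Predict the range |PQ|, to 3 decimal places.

18.859

eq1: (x − 12.532)² + (y − 43.989)² = 17.9790022089²
eq2: (x + 46.676)² + (y − 27.602)² = 71.0808248541²
eq3: (x + 10.574)² + (y + 14.559)² = 56.9589124177²
eq3−eq1, eq3−eq2 (x²,y² cancel):
  46.212·x + 117.096·y = 4689.382371
  -72.204·x + 84.322·y = 808.579465
det = 46.212·84.322 − 117.096·-72.204 = 12351.487848
x = (4689.382371·84.322 − 117.096·808.579465) / 12351.487848 = 24.348215
y = (46.212·808.579465 − 4689.382371·-72.204) / 12351.487848 = 30.438296
|P − Q| = √((24.348215 − 7.808)² + (30.438296 − 39.499)²) = 18.859350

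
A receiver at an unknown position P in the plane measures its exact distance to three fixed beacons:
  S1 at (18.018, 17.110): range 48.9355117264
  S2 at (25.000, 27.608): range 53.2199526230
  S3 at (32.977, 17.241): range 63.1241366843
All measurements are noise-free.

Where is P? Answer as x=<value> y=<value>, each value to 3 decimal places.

eq1: (x − 18.018)² + (y − 17.110)² = 48.9355117264²
eq2: (x − 25.000)² + (y − 27.608)² = 53.2199526230²
eq3: (x − 32.977)² + (y − 17.241)² = 63.1241366843²
eq1−eq2, eq1−eq3 (x²,y² cancel):
  13.964·x + 20.996·y = 332.122191
  29.918·x + 0.262·y = -822.638138
det = 13.964·0.262 − 20.996·29.918 = -624.499760
x = (332.122191·0.262 − 20.996·-822.638138) / -624.499760 = -27.796850
y = (13.964·-822.638138 − 332.122191·29.918) / -624.499760 = 34.305459

x=-27.797 y=34.305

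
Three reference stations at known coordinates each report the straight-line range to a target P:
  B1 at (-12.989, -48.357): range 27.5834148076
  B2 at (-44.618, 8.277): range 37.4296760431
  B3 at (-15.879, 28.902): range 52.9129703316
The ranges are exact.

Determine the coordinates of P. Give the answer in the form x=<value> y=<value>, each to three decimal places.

eq1: (x + 12.989)² + (y + 48.357)² = 27.5834148076²
eq2: (x + 44.618)² + (y − 8.277)² = 37.4296760431²
eq3: (x + 15.879)² + (y − 28.902)² = 52.9129703316²
eq2−eq3, eq2−eq1 (x²,y² cancel):
  57.478·x + 41.250·y = -2370.608189
  63.258·x − 113.268·y = 1087.974793
det = 57.478·-113.268 − 41.250·63.258 = -9119.810604
x = (-2370.608189·-113.268 − 41.250·1087.974793) / -9119.810604 = -24.521900
y = (57.478·1087.974793 − -2370.608189·63.258) / -9119.810604 = -23.300325

x=-24.522 y=-23.300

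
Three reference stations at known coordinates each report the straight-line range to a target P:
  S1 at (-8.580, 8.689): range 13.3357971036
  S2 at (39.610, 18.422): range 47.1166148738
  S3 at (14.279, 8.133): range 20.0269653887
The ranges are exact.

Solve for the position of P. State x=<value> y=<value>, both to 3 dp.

x=-2.313 y=-3.082

eq1: (x + 8.580)² + (y − 8.689)² = 13.3357971036²
eq2: (x − 39.610)² + (y − 18.422)² = 47.1166148738²
eq3: (x − 14.279)² + (y − 8.133)² = 20.0269653887²
eq1−eq3, eq1−eq2 (x²,y² cancel):
  45.718·x − 1.112·y = -102.315449
  96.380·x + 19.466·y = -282.924850
det = 45.718·19.466 − -1.112·96.380 = 997.121148
x = (-102.315449·19.466 − -1.112·-282.924850) / 997.121148 = -2.312944
y = (45.718·-282.924850 − -102.315449·96.380) / 997.121148 = -3.082469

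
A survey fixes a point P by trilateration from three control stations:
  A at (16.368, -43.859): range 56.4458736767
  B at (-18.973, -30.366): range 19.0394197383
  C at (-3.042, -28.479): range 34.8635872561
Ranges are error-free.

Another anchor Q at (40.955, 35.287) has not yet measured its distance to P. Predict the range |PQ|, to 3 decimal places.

eq1: (x − 16.368)² + (y + 43.859)² = 56.4458736767²
eq2: (x + 18.973)² + (y + 30.366)² = 19.0394197383²
eq3: (x + 3.042)² + (y + 28.479)² = 34.8635872561²
eq2−eq3, eq2−eq1 (x²,y² cancel):
  31.862·x + 3.774·y = -1314.731692
  70.682·x − 26.986·y = -1914.182531
det = 31.862·-26.986 − 3.774·70.682 = -1126.581800
x = (-1314.731692·-26.986 − 3.774·-1914.182531) / -1126.581800 = -37.905347
y = (31.862·-1914.182531 − -1314.731692·70.682) / -1126.581800 = -28.349634
|P − Q| = √((-37.905347 − 40.955)² + (-28.349634 − 35.287)²) = 101.333980

101.334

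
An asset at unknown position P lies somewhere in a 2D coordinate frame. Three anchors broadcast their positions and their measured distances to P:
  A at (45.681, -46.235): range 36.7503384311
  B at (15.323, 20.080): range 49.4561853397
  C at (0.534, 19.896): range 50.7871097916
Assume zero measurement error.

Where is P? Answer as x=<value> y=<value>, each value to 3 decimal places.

eq1: (x − 45.681)² + (y + 46.235)² = 36.7503384311²
eq2: (x − 15.323)² + (y − 20.080)² = 49.4561853397²
eq3: (x − 0.534)² + (y − 19.896)² = 50.7871097916²
eq3−eq1, eq3−eq2 (x²,y² cancel):
  90.294·x − 132.262·y = 5057.036160
  29.578·x + 0.368·y = 375.281010
det = 90.294·0.368 − -132.262·29.578 = 3945.273628
x = (5057.036160·0.368 − -132.262·375.281010) / 3945.273628 = 13.052683
y = (90.294·375.281010 − 5057.036160·29.578) / 3945.273628 = -29.324048

x=13.053 y=-29.324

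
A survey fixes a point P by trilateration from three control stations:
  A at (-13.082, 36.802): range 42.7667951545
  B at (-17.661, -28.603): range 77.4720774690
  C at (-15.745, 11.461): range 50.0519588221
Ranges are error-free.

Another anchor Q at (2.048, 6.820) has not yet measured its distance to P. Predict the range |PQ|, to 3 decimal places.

37.839

eq1: (x + 13.082)² + (y − 36.802)² = 42.7667951545²
eq2: (x + 17.661)² + (y + 28.603)² = 77.4720774690²
eq3: (x + 15.745)² + (y − 11.461)² = 50.0519588221²
eq3−eq2, eq3−eq1 (x²,y² cancel):
  -3.832·x − 80.128·y = -2745.941221
  5.326·x + 50.682·y = 1822.466196
det = -3.832·50.682 − -80.128·5.326 = 232.548304
x = (-2745.941221·50.682 − -80.128·1822.466196) / 232.548304 = 29.502595
y = (-3.832·1822.466196 − -2745.941221·5.326) / 232.548304 = 32.858517
|P − Q| = √((29.502595 − 2.048)² + (32.858517 − 6.820)²) = 37.838594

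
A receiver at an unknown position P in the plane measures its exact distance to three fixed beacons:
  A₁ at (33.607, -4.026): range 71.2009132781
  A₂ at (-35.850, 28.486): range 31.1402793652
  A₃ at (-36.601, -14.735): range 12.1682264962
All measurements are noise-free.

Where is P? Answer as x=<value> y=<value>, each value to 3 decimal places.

eq1: (x − 33.607)² + (y + 4.026)² = 71.2009132781²
eq2: (x + 35.850)² + (y − 28.486)² = 31.1402793652²
eq3: (x + 36.601)² + (y + 14.735)² = 12.1682264962²
eq1−eq2, eq1−eq3 (x²,y² cancel):
  -138.914·x + 65.024·y = 5050.888624
  -140.416·x − 21.418·y = 5332.618617
det = -138.914·-21.418 − 65.024·-140.416 = 12105.670036
x = (5050.888624·-21.418 − 65.024·5332.618617) / 12105.670036 = -37.579756
y = (-138.914·5332.618617 − 5050.888624·-140.416) / 12105.670036 = -2.606201

x=-37.580 y=-2.606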